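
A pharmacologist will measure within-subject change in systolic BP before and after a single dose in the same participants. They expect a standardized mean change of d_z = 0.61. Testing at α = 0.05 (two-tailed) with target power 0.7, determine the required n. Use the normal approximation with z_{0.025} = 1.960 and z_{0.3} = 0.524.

n = 17 pairs

For a paired (one-sample on differences) test: n = ((z_{α/2} + z_β) / d)².
z_{α/2} + z_β = 1.960 + 0.524 = 2.484.
n = (2.484 / 0.61)² = 4.072² = 16.58.
Round up.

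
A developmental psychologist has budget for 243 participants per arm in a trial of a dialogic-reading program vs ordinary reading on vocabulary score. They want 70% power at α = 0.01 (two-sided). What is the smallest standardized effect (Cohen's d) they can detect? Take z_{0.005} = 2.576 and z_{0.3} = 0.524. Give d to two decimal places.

d_min ≈ 0.28

For two independent groups of n = 243 each: d_min = (z_{α/2} + z_β)·√(2/n).
z-sum = 2.576 + 0.524 = 3.100.
d_min = 3.100 × √(2/243) = 3.100 × 0.0907 = 0.281.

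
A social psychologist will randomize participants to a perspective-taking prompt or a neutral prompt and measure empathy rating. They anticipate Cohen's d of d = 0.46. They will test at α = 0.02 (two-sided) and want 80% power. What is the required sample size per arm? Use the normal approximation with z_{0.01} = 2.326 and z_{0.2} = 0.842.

n = 95 per group

For two independent groups with equal n: n = 2·((z_{α/2} + z_β) / d)².
z_{α/2} + z_β = 2.326 + 0.842 = 3.168.
n = 2 × (3.168 / 0.46)² = 2 × 6.887² = 2 × 47.43 = 94.9.
Round up to the next whole participant.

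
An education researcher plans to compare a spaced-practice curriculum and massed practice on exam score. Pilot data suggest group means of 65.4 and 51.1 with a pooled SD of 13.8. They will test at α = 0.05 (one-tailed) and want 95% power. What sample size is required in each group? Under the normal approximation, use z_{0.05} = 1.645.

n = 21 per group

Cohen's d = |M₁ − M₂| / SD_pooled = |65.4 − 51.1| / 13.8 = 14.3 / 13.8 = 1.036.
For two independent groups with equal n: n = 2·((z_{α} + z_β) / d)².
z_{α} + z_β = 1.645 + 1.645 = 3.290.
n = 2 × (3.290 / 1.036)² = 2 × 3.176² = 2 × 10.08 = 20.2.
Round up to the next whole participant.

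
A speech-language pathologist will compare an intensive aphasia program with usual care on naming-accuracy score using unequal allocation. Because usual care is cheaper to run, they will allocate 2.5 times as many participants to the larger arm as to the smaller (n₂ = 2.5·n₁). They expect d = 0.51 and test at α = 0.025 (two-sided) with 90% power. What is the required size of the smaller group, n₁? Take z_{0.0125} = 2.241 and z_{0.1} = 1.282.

With allocation ratio k = n₂/n₁ = 2.5, Var(x̄₁−x̄₂) = σ²(1/n₁ + 1/(k·n₁)) = σ²·(k+1)/(k·n₁).
So n₁ = (1 + 1/k)·((z_{α/2} + z_β)/d)² = 1.400 × (3.523/0.51)².
n₁ = 1.400 × 47.72 = 66.8.
Round up: n₁ = 67, giving n₂ = ⌈2.5 × 67⌉ = ⌈167.5⌉ = 168.

n₁ = 67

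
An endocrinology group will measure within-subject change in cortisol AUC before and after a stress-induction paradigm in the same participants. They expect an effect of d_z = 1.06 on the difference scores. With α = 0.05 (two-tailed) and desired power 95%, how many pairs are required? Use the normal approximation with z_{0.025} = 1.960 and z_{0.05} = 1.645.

For a paired (one-sample on differences) test: n = ((z_{α/2} + z_β) / d)².
z_{α/2} + z_β = 1.960 + 1.645 = 3.605.
n = (3.605 / 1.06)² = 3.401² = 11.57.
Round up.

n = 12 pairs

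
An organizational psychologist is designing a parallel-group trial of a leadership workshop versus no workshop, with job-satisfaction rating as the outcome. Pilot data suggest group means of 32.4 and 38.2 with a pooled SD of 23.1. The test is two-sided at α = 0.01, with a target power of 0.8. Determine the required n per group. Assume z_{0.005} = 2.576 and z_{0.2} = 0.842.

Cohen's d = |M₁ − M₂| / SD_pooled = |32.4 − 38.2| / 23.1 = 5.8 / 23.1 = 0.251.
For two independent groups with equal n: n = 2·((z_{α/2} + z_β) / d)².
z_{α/2} + z_β = 2.576 + 0.842 = 3.418.
n = 2 × (3.418 / 0.251)² = 2 × 13.618² = 2 × 185.44 = 370.9.
Round up to the next whole participant.

n = 371 per group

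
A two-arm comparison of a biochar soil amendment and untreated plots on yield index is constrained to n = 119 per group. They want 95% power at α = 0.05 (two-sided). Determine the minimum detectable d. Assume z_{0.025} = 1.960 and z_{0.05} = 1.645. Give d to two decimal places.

For two independent groups of n = 119 each: d_min = (z_{α/2} + z_β)·√(2/n).
z-sum = 1.960 + 1.645 = 3.605.
d_min = 3.605 × √(2/119) = 3.605 × 0.1296 = 0.467.

d_min ≈ 0.47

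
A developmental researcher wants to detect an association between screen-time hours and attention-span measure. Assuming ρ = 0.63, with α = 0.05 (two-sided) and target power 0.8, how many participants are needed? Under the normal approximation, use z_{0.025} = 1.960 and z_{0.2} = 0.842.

n = 18

Fisher's z: C = ½·ln((1+r)/(1−r)) = ½·ln(4.4054) = 0.7414.
n = ((z_{α/2} + z_β)/C)² + 3.
(1.960 + 0.842) / 0.7414 = 2.802 / 0.7414 = 3.779.
n = 3.779² + 3 = 14.28 + 3 = 17.3.
Round up.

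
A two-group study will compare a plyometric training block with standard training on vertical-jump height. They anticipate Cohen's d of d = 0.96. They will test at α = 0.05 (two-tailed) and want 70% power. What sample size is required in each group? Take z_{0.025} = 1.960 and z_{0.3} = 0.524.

For two independent groups with equal n: n = 2·((z_{α/2} + z_β) / d)².
z_{α/2} + z_β = 1.960 + 0.524 = 2.484.
n = 2 × (2.484 / 0.96)² = 2 × 2.587² = 2 × 6.70 = 13.4.
Round up to the next whole participant.

n = 14 per group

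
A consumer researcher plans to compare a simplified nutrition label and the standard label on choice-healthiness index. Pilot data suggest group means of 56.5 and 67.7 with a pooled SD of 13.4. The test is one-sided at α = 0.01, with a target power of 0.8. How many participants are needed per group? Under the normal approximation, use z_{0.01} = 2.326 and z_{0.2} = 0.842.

n = 29 per group

Cohen's d = |M₁ − M₂| / SD_pooled = |56.5 − 67.7| / 13.4 = 11.2 / 13.4 = 0.836.
For two independent groups with equal n: n = 2·((z_{α} + z_β) / d)².
z_{α} + z_β = 2.326 + 0.842 = 3.168.
n = 2 × (3.168 / 0.836)² = 2 × 3.789² = 2 × 14.36 = 28.7.
Round up to the next whole participant.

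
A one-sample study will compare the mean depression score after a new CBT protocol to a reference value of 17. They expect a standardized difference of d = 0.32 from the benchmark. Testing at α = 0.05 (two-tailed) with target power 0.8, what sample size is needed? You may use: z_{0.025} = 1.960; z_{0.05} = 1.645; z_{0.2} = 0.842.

For a one-sample test: n = ((z_{α/2} + z_β) / d)².
z_{α/2} + z_β = 1.960 + 0.842 = 2.802.
n = (2.802 / 0.32)² = 8.756² = 76.67.
Round up.

n = 77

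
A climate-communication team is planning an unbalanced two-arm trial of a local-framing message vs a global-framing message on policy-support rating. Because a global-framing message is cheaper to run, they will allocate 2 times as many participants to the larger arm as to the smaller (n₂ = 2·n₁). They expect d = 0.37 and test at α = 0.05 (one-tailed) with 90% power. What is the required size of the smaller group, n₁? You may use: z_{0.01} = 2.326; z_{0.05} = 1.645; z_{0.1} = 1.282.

With allocation ratio k = n₂/n₁ = 2, Var(x̄₁−x̄₂) = σ²(1/n₁ + 1/(k·n₁)) = σ²·(k+1)/(k·n₁).
So n₁ = (1 + 1/k)·((z_{α} + z_β)/d)² = 1.500 × (2.927/0.37)².
n₁ = 1.500 × 62.58 = 93.9.
Round up: n₁ = 94, giving n₂ = 2 × 94 = 188.

n₁ = 94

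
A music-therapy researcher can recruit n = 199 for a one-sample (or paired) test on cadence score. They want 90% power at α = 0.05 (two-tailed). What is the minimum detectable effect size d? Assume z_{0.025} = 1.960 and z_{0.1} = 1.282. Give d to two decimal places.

For a single sample (or paired design) of n = 199: d_min = (z_{α/2} + z_β)/√n.
z-sum = 1.960 + 1.282 = 3.242.
d_min = 3.242 / √199 = 3.242 / 14.107 = 0.230.

d_min ≈ 0.23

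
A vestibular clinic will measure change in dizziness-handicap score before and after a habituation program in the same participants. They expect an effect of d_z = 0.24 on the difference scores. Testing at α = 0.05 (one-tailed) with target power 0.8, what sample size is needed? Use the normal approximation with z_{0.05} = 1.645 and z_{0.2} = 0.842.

For a paired (one-sample on differences) test: n = ((z_{α} + z_β) / d)².
z_{α} + z_β = 1.645 + 0.842 = 2.487.
n = (2.487 / 0.24)² = 10.363² = 107.38.
Round up.

n = 108 pairs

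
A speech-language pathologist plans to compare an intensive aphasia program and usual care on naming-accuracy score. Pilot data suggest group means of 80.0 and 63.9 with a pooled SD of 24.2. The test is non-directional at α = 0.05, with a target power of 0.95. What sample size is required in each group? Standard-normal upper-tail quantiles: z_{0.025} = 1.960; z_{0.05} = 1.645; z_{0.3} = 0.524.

Cohen's d = |M₁ − M₂| / SD_pooled = |80.0 − 63.9| / 24.2 = 16.1 / 24.2 = 0.665.
For two independent groups with equal n: n = 2·((z_{α/2} + z_β) / d)².
z_{α/2} + z_β = 1.960 + 1.645 = 3.605.
n = 2 × (3.605 / 0.665)² = 2 × 5.421² = 2 × 29.39 = 58.8.
Round up to the next whole participant.

n = 59 per group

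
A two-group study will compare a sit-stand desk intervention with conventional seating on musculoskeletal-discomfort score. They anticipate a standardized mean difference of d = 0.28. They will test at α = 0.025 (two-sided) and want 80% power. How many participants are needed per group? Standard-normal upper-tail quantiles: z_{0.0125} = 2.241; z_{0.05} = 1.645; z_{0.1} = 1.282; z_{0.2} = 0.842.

n = 243 per group

For two independent groups with equal n: n = 2·((z_{α/2} + z_β) / d)².
z_{α/2} + z_β = 2.241 + 0.842 = 3.083.
n = 2 × (3.083 / 0.28)² = 2 × 11.011² = 2 × 121.24 = 242.5.
Round up to the next whole participant.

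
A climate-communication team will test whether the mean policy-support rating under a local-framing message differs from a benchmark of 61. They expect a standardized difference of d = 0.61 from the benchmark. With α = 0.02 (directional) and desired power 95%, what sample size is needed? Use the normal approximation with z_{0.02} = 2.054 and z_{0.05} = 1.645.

n = 37

For a one-sample test: n = ((z_{α} + z_β) / d)².
z_{α} + z_β = 2.054 + 1.645 = 3.699.
n = (3.699 / 0.61)² = 6.064² = 36.77.
Round up.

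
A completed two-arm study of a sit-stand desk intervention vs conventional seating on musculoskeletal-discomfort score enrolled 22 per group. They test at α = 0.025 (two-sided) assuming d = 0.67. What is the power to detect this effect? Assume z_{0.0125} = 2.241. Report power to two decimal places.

For two equal groups, power = Φ(d·√(n/2) − z_{α/2}).
d·√(n/2) = 0.67 × √(22/2) = 0.67 × 3.317 = 2.222.
z_β = 2.222 − 2.241 = -0.019.
Power = Φ(-0.019) = 0.492.

power ≈ 0.49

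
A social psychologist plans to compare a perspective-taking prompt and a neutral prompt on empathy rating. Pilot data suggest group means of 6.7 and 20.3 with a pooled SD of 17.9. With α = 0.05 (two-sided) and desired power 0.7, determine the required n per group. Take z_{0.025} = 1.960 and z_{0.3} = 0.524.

n = 22 per group

Cohen's d = |M₁ − M₂| / SD_pooled = |6.7 − 20.3| / 17.9 = 13.6 / 17.9 = 0.760.
For two independent groups with equal n: n = 2·((z_{α/2} + z_β) / d)².
z_{α/2} + z_β = 1.960 + 0.524 = 2.484.
n = 2 × (2.484 / 0.760)² = 2 × 3.268² = 2 × 10.68 = 21.4.
Round up to the next whole participant.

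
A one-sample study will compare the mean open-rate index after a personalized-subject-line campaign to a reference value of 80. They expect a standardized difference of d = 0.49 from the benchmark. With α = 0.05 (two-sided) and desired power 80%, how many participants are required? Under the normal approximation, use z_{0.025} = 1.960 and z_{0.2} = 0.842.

n = 33

For a one-sample test: n = ((z_{α/2} + z_β) / d)².
z_{α/2} + z_β = 1.960 + 0.842 = 2.802.
n = (2.802 / 0.49)² = 5.718² = 32.70.
Round up.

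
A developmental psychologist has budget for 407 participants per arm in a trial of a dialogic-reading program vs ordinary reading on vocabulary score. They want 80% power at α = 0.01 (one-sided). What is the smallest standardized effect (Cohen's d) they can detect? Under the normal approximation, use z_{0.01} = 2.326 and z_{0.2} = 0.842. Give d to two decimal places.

d_min ≈ 0.22

For two independent groups of n = 407 each: d_min = (z_{α} + z_β)·√(2/n).
z-sum = 2.326 + 0.842 = 3.168.
d_min = 3.168 × √(2/407) = 3.168 × 0.0701 = 0.222.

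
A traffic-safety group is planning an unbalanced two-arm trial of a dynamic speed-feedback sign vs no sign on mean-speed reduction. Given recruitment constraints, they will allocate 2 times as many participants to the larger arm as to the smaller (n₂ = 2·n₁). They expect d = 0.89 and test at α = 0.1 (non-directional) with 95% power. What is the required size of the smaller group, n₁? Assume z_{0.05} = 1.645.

n₁ = 21

With allocation ratio k = n₂/n₁ = 2, Var(x̄₁−x̄₂) = σ²(1/n₁ + 1/(k·n₁)) = σ²·(k+1)/(k·n₁).
So n₁ = (1 + 1/k)·((z_{α/2} + z_β)/d)² = 1.500 × (3.290/0.89)².
n₁ = 1.500 × 13.67 = 20.5.
Round up: n₁ = 21, giving n₂ = 2 × 21 = 42.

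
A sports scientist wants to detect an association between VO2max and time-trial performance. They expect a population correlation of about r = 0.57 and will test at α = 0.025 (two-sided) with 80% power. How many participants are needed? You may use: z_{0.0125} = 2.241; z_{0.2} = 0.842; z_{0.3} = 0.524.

n = 26

Fisher's z: C = ½·ln((1+r)/(1−r)) = ½·ln(3.6512) = 0.6475.
n = ((z_{α/2} + z_β)/C)² + 3.
(2.241 + 0.842) / 0.6475 = 3.083 / 0.6475 = 4.761.
n = 4.761² + 3 = 22.67 + 3 = 25.7.
Round up.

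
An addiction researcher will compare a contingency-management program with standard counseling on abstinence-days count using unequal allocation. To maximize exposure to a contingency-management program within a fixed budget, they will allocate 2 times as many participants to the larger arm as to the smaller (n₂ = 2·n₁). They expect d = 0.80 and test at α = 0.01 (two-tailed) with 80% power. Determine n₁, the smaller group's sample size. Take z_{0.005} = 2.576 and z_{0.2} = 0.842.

With allocation ratio k = n₂/n₁ = 2, Var(x̄₁−x̄₂) = σ²(1/n₁ + 1/(k·n₁)) = σ²·(k+1)/(k·n₁).
So n₁ = (1 + 1/k)·((z_{α/2} + z_β)/d)² = 1.500 × (3.418/0.80)².
n₁ = 1.500 × 18.25 = 27.4.
Round up: n₁ = 28, giving n₂ = 2 × 28 = 56.

n₁ = 28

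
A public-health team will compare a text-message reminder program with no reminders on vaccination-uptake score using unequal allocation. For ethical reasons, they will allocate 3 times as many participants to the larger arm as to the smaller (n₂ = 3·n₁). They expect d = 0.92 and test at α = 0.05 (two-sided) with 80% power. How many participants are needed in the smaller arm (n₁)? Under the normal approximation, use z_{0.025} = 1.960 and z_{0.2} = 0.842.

n₁ = 13

With allocation ratio k = n₂/n₁ = 3, Var(x̄₁−x̄₂) = σ²(1/n₁ + 1/(k·n₁)) = σ²·(k+1)/(k·n₁).
So n₁ = (1 + 1/k)·((z_{α/2} + z_β)/d)² = 1.333 × (2.802/0.92)².
n₁ = 1.333 × 9.28 = 12.4.
Round up: n₁ = 13, giving n₂ = 3 × 13 = 39.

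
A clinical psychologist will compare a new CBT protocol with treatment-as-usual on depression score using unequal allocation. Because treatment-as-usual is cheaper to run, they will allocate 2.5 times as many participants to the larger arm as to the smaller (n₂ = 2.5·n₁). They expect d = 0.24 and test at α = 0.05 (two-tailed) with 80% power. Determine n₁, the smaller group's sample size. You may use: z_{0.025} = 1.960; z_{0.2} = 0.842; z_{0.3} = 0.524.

With allocation ratio k = n₂/n₁ = 2.5, Var(x̄₁−x̄₂) = σ²(1/n₁ + 1/(k·n₁)) = σ²·(k+1)/(k·n₁).
So n₁ = (1 + 1/k)·((z_{α/2} + z_β)/d)² = 1.400 × (2.802/0.24)².
n₁ = 1.400 × 136.31 = 190.8.
Round up: n₁ = 191, giving n₂ = ⌈2.5 × 191⌉ = ⌈477.5⌉ = 478.

n₁ = 191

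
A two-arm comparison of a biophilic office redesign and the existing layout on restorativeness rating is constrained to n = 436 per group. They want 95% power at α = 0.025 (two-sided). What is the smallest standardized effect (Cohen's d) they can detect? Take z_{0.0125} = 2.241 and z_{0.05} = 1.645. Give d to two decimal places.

d_min ≈ 0.26

For two independent groups of n = 436 each: d_min = (z_{α/2} + z_β)·√(2/n).
z-sum = 2.241 + 1.645 = 3.886.
d_min = 3.886 × √(2/436) = 3.886 × 0.0677 = 0.263.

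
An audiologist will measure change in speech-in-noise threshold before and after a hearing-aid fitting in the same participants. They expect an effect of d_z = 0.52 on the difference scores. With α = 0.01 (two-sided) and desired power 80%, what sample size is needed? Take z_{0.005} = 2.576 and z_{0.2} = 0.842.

n = 44 pairs

For a paired (one-sample on differences) test: n = ((z_{α/2} + z_β) / d)².
z_{α/2} + z_β = 2.576 + 0.842 = 3.418.
n = (3.418 / 0.52)² = 6.573² = 43.21.
Round up.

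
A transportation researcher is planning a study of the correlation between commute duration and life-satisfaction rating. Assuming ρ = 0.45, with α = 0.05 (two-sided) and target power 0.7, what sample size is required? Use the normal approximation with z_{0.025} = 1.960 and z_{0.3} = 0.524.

Fisher's z: C = ½·ln((1+r)/(1−r)) = ½·ln(2.6364) = 0.4847.
n = ((z_{α/2} + z_β)/C)² + 3.
(1.960 + 0.524) / 0.4847 = 2.484 / 0.4847 = 5.125.
n = 5.125² + 3 = 26.26 + 3 = 29.3.
Round up.

n = 30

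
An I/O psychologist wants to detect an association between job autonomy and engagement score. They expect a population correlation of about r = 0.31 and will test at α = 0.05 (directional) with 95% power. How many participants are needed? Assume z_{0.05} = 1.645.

Fisher's z: C = ½·ln((1+r)/(1−r)) = ½·ln(1.8986) = 0.3205.
n = ((z_{α} + z_β)/C)² + 3.
(1.645 + 1.645) / 0.3205 = 3.290 / 0.3205 = 10.265.
n = 10.265² + 3 = 105.37 + 3 = 108.4.
Round up.

n = 109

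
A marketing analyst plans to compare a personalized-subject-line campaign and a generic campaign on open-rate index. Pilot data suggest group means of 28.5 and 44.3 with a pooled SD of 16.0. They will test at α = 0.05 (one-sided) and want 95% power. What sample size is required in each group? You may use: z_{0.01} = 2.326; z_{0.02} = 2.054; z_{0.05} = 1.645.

n = 23 per group

Cohen's d = |M₁ − M₂| / SD_pooled = |28.5 − 44.3| / 16.0 = 15.8 / 16.0 = 0.987.
For two independent groups with equal n: n = 2·((z_{α} + z_β) / d)².
z_{α} + z_β = 1.645 + 1.645 = 3.290.
n = 2 × (3.290 / 0.987)² = 2 × 3.333² = 2 × 11.11 = 22.2.
Round up to the next whole participant.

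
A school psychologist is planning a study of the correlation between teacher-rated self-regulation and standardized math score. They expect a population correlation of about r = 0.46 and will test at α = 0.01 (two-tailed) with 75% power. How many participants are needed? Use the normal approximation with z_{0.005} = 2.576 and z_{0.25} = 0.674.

n = 46

Fisher's z: C = ½·ln((1+r)/(1−r)) = ½·ln(2.7037) = 0.4973.
n = ((z_{α/2} + z_β)/C)² + 3.
(2.576 + 0.674) / 0.4973 = 3.250 / 0.4973 = 6.535.
n = 6.535² + 3 = 42.71 + 3 = 45.7.
Round up.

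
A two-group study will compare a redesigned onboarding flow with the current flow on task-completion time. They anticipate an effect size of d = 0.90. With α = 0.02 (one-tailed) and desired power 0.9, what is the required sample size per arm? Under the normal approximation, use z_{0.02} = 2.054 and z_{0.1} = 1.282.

n = 28 per group

For two independent groups with equal n: n = 2·((z_{α} + z_β) / d)².
z_{α} + z_β = 2.054 + 1.282 = 3.336.
n = 2 × (3.336 / 0.90)² = 2 × 3.707² = 2 × 13.74 = 27.5.
Round up to the next whole participant.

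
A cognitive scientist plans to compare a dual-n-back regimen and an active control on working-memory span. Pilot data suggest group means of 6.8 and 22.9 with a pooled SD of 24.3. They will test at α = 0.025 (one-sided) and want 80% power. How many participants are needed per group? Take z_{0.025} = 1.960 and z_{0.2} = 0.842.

n = 36 per group

Cohen's d = |M₁ − M₂| / SD_pooled = |6.8 − 22.9| / 24.3 = 16.1 / 24.3 = 0.663.
For two independent groups with equal n: n = 2·((z_{α} + z_β) / d)².
z_{α} + z_β = 1.960 + 0.842 = 2.802.
n = 2 × (2.802 / 0.663)² = 2 × 4.226² = 2 × 17.86 = 35.7.
Round up to the next whole participant.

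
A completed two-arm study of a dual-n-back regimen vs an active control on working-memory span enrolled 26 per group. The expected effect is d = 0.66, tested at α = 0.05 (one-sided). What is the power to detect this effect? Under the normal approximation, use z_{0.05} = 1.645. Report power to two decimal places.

power ≈ 0.77

For two equal groups, power = Φ(d·√(n/2) − z_{α}).
d·√(n/2) = 0.66 × √(26/2) = 0.66 × 3.606 = 2.380.
z_β = 2.380 − 1.645 = 0.735.
Power = Φ(0.735) = 0.769.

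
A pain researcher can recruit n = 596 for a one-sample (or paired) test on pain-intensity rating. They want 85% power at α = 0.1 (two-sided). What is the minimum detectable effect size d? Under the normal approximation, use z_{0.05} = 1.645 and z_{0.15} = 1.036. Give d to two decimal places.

d_min ≈ 0.11

For a single sample (or paired design) of n = 596: d_min = (z_{α/2} + z_β)/√n.
z-sum = 1.645 + 1.036 = 2.681.
d_min = 2.681 / √596 = 2.681 / 24.413 = 0.110.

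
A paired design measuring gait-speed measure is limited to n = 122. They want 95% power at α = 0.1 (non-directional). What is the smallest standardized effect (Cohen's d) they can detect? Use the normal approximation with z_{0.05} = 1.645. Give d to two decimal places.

d_min ≈ 0.30

For a single sample (or paired design) of n = 122: d_min = (z_{α/2} + z_β)/√n.
z-sum = 1.645 + 1.645 = 3.290.
d_min = 3.290 / √122 = 3.290 / 11.045 = 0.298.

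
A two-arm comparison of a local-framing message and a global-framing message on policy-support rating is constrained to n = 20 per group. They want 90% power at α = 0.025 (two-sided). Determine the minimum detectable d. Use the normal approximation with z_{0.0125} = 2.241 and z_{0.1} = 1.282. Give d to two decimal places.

d_min ≈ 1.11

For two independent groups of n = 20 each: d_min = (z_{α/2} + z_β)·√(2/n).
z-sum = 2.241 + 1.282 = 3.523.
d_min = 3.523 × √(2/20) = 3.523 × 0.3162 = 1.114.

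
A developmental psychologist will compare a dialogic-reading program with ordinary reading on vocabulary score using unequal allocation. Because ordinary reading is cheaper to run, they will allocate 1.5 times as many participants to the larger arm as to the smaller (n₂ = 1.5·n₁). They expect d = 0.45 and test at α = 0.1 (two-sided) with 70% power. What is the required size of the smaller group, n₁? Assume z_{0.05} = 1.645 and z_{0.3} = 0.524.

With allocation ratio k = n₂/n₁ = 1.5, Var(x̄₁−x̄₂) = σ²(1/n₁ + 1/(k·n₁)) = σ²·(k+1)/(k·n₁).
So n₁ = (1 + 1/k)·((z_{α/2} + z_β)/d)² = 1.667 × (2.169/0.45)².
n₁ = 1.667 × 23.23 = 38.7.
Round up: n₁ = 39, giving n₂ = ⌈1.5 × 39⌉ = ⌈58.5⌉ = 59.

n₁ = 39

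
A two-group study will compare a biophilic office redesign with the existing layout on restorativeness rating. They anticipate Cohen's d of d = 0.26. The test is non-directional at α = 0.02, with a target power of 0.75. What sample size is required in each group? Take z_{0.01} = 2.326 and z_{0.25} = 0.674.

For two independent groups with equal n: n = 2·((z_{α/2} + z_β) / d)².
z_{α/2} + z_β = 2.326 + 0.674 = 3.000.
n = 2 × (3.000 / 0.26)² = 2 × 11.538² = 2 × 133.14 = 266.3.
Round up to the next whole participant.

n = 267 per group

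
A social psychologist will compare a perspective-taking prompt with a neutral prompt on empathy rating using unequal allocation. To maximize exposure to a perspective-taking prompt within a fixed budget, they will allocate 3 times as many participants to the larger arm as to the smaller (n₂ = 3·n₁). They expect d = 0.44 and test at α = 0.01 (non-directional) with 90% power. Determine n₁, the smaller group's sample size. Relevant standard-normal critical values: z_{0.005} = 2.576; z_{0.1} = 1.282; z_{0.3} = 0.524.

n₁ = 103

With allocation ratio k = n₂/n₁ = 3, Var(x̄₁−x̄₂) = σ²(1/n₁ + 1/(k·n₁)) = σ²·(k+1)/(k·n₁).
So n₁ = (1 + 1/k)·((z_{α/2} + z_β)/d)² = 1.333 × (3.858/0.44)².
n₁ = 1.333 × 76.88 = 102.5.
Round up: n₁ = 103, giving n₂ = 3 × 103 = 309.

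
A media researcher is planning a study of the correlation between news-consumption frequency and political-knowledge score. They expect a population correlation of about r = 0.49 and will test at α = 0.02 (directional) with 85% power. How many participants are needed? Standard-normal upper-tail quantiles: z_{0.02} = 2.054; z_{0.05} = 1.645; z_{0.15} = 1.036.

Fisher's z: C = ½·ln((1+r)/(1−r)) = ½·ln(2.9216) = 0.5361.
n = ((z_{α} + z_β)/C)² + 3.
(2.054 + 1.036) / 0.5361 = 3.090 / 0.5361 = 5.764.
n = 5.764² + 3 = 33.22 + 3 = 36.2.
Round up.

n = 37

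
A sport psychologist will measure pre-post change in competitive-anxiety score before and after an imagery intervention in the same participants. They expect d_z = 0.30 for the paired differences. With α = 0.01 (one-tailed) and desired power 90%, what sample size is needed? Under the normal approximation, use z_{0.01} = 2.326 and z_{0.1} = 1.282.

For a paired (one-sample on differences) test: n = ((z_{α} + z_β) / d)².
z_{α} + z_β = 2.326 + 1.282 = 3.608.
n = (3.608 / 0.30)² = 12.027² = 144.64.
Round up.

n = 145 pairs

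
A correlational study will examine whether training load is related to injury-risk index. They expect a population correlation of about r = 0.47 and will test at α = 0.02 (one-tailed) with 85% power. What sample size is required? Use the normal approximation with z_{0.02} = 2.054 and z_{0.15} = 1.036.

Fisher's z: C = ½·ln((1+r)/(1−r)) = ½·ln(2.7736) = 0.5101.
n = ((z_{α} + z_β)/C)² + 3.
(2.054 + 1.036) / 0.5101 = 3.090 / 0.5101 = 6.058.
n = 6.058² + 3 = 36.69 + 3 = 39.7.
Round up.

n = 40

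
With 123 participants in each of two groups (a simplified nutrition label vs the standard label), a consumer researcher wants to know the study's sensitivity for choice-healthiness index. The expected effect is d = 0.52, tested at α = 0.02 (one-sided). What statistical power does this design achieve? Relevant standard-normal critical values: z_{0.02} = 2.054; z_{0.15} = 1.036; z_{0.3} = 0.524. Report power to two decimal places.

For two equal groups, power = Φ(d·√(n/2) − z_{α}).
d·√(n/2) = 0.52 × √(123/2) = 0.52 × 7.842 = 4.078.
z_β = 4.078 − 2.054 = 2.024.
Power = Φ(2.024) = 0.979.

power ≈ 0.98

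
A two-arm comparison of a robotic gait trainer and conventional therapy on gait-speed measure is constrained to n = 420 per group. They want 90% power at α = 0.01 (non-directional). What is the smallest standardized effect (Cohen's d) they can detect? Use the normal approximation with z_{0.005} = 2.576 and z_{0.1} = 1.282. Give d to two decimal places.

d_min ≈ 0.27

For two independent groups of n = 420 each: d_min = (z_{α/2} + z_β)·√(2/n).
z-sum = 2.576 + 1.282 = 3.858.
d_min = 3.858 × √(2/420) = 3.858 × 0.0690 = 0.266.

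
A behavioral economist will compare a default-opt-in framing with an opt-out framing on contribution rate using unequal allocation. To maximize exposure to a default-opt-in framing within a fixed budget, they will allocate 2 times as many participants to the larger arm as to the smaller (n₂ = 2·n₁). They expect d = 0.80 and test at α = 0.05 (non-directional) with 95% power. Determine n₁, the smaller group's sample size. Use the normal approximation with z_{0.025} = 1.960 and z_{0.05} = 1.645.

With allocation ratio k = n₂/n₁ = 2, Var(x̄₁−x̄₂) = σ²(1/n₁ + 1/(k·n₁)) = σ²·(k+1)/(k·n₁).
So n₁ = (1 + 1/k)·((z_{α/2} + z_β)/d)² = 1.500 × (3.605/0.80)².
n₁ = 1.500 × 20.31 = 30.5.
Round up: n₁ = 31, giving n₂ = 2 × 31 = 62.

n₁ = 31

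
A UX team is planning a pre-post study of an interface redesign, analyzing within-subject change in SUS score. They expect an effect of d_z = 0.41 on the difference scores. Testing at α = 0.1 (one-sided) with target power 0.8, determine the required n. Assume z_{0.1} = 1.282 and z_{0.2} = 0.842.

For a paired (one-sample on differences) test: n = ((z_{α} + z_β) / d)².
z_{α} + z_β = 1.282 + 0.842 = 2.124.
n = (2.124 / 0.41)² = 5.180² = 26.84.
Round up.

n = 27 pairs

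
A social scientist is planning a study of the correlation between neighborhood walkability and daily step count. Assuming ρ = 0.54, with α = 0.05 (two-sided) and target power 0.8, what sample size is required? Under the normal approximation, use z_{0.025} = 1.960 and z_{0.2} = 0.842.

Fisher's z: C = ½·ln((1+r)/(1−r)) = ½·ln(3.3478) = 0.6042.
n = ((z_{α/2} + z_β)/C)² + 3.
(1.960 + 0.842) / 0.6042 = 2.802 / 0.6042 = 4.638.
n = 4.638² + 3 = 21.51 + 3 = 24.5.
Round up.

n = 25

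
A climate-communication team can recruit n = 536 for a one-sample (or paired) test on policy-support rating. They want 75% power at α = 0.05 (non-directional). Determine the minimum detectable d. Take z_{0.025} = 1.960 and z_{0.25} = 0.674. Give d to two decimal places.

For a single sample (or paired design) of n = 536: d_min = (z_{α/2} + z_β)/√n.
z-sum = 1.960 + 0.674 = 2.634.
d_min = 2.634 / √536 = 2.634 / 23.152 = 0.114.

d_min ≈ 0.11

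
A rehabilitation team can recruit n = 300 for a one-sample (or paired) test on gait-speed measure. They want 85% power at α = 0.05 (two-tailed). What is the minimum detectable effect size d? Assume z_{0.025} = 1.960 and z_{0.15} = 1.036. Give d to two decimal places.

d_min ≈ 0.17

For a single sample (or paired design) of n = 300: d_min = (z_{α/2} + z_β)/√n.
z-sum = 1.960 + 1.036 = 2.996.
d_min = 2.996 / √300 = 2.996 / 17.321 = 0.173.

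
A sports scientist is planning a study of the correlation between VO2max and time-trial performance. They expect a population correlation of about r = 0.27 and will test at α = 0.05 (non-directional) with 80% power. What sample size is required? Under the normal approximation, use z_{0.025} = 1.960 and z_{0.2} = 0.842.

n = 106

Fisher's z: C = ½·ln((1+r)/(1−r)) = ½·ln(1.7397) = 0.2769.
n = ((z_{α/2} + z_β)/C)² + 3.
(1.960 + 0.842) / 0.2769 = 2.802 / 0.2769 = 10.119.
n = 10.119² + 3 = 102.40 + 3 = 105.4.
Round up.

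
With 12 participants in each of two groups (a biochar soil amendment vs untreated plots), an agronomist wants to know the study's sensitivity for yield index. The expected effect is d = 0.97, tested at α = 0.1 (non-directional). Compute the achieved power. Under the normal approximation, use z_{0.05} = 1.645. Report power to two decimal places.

power ≈ 0.77

For two equal groups, power = Φ(d·√(n/2) − z_{α/2}).
d·√(n/2) = 0.97 × √(12/2) = 0.97 × 2.449 = 2.376.
z_β = 2.376 − 1.645 = 0.731.
Power = Φ(0.731) = 0.768.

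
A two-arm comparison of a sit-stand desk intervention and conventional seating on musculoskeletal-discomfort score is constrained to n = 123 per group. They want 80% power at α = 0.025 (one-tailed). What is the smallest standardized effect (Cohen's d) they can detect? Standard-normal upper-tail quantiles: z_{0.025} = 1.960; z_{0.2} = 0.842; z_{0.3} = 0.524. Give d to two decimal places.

d_min ≈ 0.36

For two independent groups of n = 123 each: d_min = (z_{α} + z_β)·√(2/n).
z-sum = 1.960 + 0.842 = 2.802.
d_min = 2.802 × √(2/123) = 2.802 × 0.1275 = 0.357.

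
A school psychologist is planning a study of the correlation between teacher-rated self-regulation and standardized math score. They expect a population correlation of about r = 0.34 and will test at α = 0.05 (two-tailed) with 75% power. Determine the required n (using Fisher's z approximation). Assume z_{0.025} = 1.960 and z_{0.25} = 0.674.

Fisher's z: C = ½·ln((1+r)/(1−r)) = ½·ln(2.0303) = 0.3541.
n = ((z_{α/2} + z_β)/C)² + 3.
(1.960 + 0.674) / 0.3541 = 2.634 / 0.3541 = 7.439.
n = 7.439² + 3 = 55.33 + 3 = 58.3.
Round up.

n = 59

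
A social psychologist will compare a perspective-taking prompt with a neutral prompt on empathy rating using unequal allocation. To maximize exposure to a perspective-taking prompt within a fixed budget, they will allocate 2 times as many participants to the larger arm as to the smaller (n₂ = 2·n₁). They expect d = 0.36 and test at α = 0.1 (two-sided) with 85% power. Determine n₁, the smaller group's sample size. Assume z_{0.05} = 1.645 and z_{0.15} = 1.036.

n₁ = 84

With allocation ratio k = n₂/n₁ = 2, Var(x̄₁−x̄₂) = σ²(1/n₁ + 1/(k·n₁)) = σ²·(k+1)/(k·n₁).
So n₁ = (1 + 1/k)·((z_{α/2} + z_β)/d)² = 1.500 × (2.681/0.36)².
n₁ = 1.500 × 55.46 = 83.2.
Round up: n₁ = 84, giving n₂ = 2 × 84 = 168.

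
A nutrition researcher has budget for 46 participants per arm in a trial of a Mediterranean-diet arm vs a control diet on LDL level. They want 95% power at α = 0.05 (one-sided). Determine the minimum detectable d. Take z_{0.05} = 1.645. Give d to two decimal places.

For two independent groups of n = 46 each: d_min = (z_{α} + z_β)·√(2/n).
z-sum = 1.645 + 1.645 = 3.290.
d_min = 3.290 × √(2/46) = 3.290 × 0.2085 = 0.686.

d_min ≈ 0.69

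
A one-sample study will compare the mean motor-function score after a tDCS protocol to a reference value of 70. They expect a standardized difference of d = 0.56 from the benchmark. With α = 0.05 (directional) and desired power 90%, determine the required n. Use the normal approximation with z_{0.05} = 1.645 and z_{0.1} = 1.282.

n = 28

For a one-sample test: n = ((z_{α} + z_β) / d)².
z_{α} + z_β = 1.645 + 1.282 = 2.927.
n = (2.927 / 0.56)² = 5.227² = 27.32.
Round up.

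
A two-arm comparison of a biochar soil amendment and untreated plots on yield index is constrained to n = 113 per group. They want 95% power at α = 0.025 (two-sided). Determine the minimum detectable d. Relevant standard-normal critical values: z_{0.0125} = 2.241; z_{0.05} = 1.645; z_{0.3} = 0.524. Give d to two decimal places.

For two independent groups of n = 113 each: d_min = (z_{α/2} + z_β)·√(2/n).
z-sum = 2.241 + 1.645 = 3.886.
d_min = 3.886 × √(2/113) = 3.886 × 0.1330 = 0.517.

d_min ≈ 0.52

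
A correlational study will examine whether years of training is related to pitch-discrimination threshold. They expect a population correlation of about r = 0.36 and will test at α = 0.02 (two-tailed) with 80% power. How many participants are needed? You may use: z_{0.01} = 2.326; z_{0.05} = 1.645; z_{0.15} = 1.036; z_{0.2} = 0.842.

n = 74

Fisher's z: C = ½·ln((1+r)/(1−r)) = ½·ln(2.1250) = 0.3769.
n = ((z_{α/2} + z_β)/C)² + 3.
(2.326 + 0.842) / 0.3769 = 3.168 / 0.3769 = 8.405.
n = 8.405² + 3 = 70.65 + 3 = 73.7.
Round up.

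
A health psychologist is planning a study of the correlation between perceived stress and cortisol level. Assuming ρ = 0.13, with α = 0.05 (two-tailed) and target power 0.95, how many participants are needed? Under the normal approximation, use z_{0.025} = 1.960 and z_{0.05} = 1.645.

Fisher's z: C = ½·ln((1+r)/(1−r)) = ½·ln(1.2989) = 0.1307.
n = ((z_{α/2} + z_β)/C)² + 3.
(1.960 + 1.645) / 0.1307 = 3.605 / 0.1307 = 27.582.
n = 27.582² + 3 = 760.78 + 3 = 763.8.
Round up.

n = 764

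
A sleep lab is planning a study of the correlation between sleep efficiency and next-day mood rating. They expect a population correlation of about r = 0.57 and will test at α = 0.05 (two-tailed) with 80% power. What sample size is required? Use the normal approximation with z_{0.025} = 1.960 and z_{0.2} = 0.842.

Fisher's z: C = ½·ln((1+r)/(1−r)) = ½·ln(3.6512) = 0.6475.
n = ((z_{α/2} + z_β)/C)² + 3.
(1.960 + 0.842) / 0.6475 = 2.802 / 0.6475 = 4.327.
n = 4.327² + 3 = 18.73 + 3 = 21.7.
Round up.

n = 22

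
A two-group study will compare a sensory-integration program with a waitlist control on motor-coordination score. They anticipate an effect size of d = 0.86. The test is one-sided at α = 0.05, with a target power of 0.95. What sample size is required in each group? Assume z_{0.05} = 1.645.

For two independent groups with equal n: n = 2·((z_{α} + z_β) / d)².
z_{α} + z_β = 1.645 + 1.645 = 3.290.
n = 2 × (3.290 / 0.86)² = 2 × 3.826² = 2 × 14.64 = 29.3.
Round up to the next whole participant.

n = 30 per group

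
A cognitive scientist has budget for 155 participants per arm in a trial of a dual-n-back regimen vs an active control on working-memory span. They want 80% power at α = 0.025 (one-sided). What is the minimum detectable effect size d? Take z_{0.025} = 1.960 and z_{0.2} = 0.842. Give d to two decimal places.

For two independent groups of n = 155 each: d_min = (z_{α} + z_β)·√(2/n).
z-sum = 1.960 + 0.842 = 2.802.
d_min = 2.802 × √(2/155) = 2.802 × 0.1136 = 0.318.

d_min ≈ 0.32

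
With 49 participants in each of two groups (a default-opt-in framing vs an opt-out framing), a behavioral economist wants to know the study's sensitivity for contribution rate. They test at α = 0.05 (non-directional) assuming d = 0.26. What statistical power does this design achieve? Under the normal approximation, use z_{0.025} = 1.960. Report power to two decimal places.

power ≈ 0.25

For two equal groups, power = Φ(d·√(n/2) − z_{α/2}).
d·√(n/2) = 0.26 × √(49/2) = 0.26 × 4.950 = 1.287.
z_β = 1.287 − 1.960 = -0.673.
Power = Φ(-0.673) = 0.250.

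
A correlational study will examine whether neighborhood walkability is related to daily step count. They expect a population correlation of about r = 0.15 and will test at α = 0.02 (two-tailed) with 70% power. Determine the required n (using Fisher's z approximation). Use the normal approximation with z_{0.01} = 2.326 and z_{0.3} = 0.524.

Fisher's z: C = ½·ln((1+r)/(1−r)) = ½·ln(1.3529) = 0.1511.
n = ((z_{α/2} + z_β)/C)² + 3.
(2.326 + 0.524) / 0.1511 = 2.850 / 0.1511 = 18.862.
n = 18.862² + 3 = 355.76 + 3 = 358.8.
Round up.

n = 359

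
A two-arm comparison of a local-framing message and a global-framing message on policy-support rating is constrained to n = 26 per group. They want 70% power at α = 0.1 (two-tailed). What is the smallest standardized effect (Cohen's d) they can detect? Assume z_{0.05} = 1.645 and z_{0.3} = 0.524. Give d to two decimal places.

d_min ≈ 0.60

For two independent groups of n = 26 each: d_min = (z_{α/2} + z_β)·√(2/n).
z-sum = 1.645 + 0.524 = 2.169.
d_min = 2.169 × √(2/26) = 2.169 × 0.2774 = 0.602.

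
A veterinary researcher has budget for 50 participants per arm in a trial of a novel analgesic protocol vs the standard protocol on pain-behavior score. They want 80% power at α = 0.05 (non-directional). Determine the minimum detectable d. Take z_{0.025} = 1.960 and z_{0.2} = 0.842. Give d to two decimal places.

For two independent groups of n = 50 each: d_min = (z_{α/2} + z_β)·√(2/n).
z-sum = 1.960 + 0.842 = 2.802.
d_min = 2.802 × √(2/50) = 2.802 × 0.2000 = 0.560.

d_min ≈ 0.56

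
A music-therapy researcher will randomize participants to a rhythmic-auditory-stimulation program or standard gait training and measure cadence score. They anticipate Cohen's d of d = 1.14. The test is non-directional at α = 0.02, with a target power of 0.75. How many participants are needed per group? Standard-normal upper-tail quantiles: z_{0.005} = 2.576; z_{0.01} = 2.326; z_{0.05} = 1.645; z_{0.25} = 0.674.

For two independent groups with equal n: n = 2·((z_{α/2} + z_β) / d)².
z_{α/2} + z_β = 2.326 + 0.674 = 3.000.
n = 2 × (3.000 / 1.14)² = 2 × 2.632² = 2 × 6.93 = 13.9.
Round up to the next whole participant.

n = 14 per group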